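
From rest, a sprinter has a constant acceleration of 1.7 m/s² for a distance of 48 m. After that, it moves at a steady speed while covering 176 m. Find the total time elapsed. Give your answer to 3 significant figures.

Phase 1 (accelerating): v₀ = 0 m/s, a = 1.7 m/s².
v² = v₀² + 2aΔx = 0² + 2·1.7·48 = 163 → v = 12.8 m/s
t = (v − v₀)/a = (12.8 − 0)/1.7 = 7.51 s

Phase 2 (constant speed): v₀ = 12.8 m/s, a = 0 m/s².
Constant speed: t = d/v = 176/12.8 = 13.8 s
Total time = 7.51 + 13.8 = 21.3 s

21.3 s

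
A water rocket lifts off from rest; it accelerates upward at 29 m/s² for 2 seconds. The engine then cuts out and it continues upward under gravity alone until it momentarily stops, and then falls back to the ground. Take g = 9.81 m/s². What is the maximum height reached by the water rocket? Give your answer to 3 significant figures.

Phase 1 (powered ascent): v₀ = 0 m/s, a = 29 m/s².
v = v₀ + at = 0 + (29)(2) = 58.0 m/s
Δx = v₀t + ½at² = 0·2 + 0.5·29·2² = 58.0 m

Phase 2 (coasting upward): v₀ = 58.0 m/s, a = -9.81 m/s².
v = v₀ + at → t = (0 − 58.0) / -9.81 = 5.91 s
v² = v₀² + 2aΔx → Δx = (0² − 58.0²)/(2·-9.81) = 171 m
Maximum height = 58.0 + 171 = 229 m

229 m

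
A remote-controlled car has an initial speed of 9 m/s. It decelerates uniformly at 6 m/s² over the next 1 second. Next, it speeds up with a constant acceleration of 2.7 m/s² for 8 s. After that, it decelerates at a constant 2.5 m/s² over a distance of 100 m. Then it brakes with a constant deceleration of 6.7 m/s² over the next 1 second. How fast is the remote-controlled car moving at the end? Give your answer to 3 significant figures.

Phase 1 (decelerating): v₀ = 9.00 m/s, a = -6 m/s².
v = v₀ + at = 9.00 + (-6)(1) = 3.00 m/s
Δx = v₀t + ½at² = 9.00·1 + 0.5·-6·1² = 6.00 m

Phase 2 (accelerating): v₀ = 3.00 m/s, a = 2.7 m/s².
v = v₀ + at = 3.00 + (2.7)(8) = 24.6 m/s
Δx = v₀t + ½at² = 3.00·8 + 0.5·2.7·8² = 110 m

Phase 3 (decelerating): v₀ = 24.6 m/s, a = -2.5 m/s².
v² = v₀² + 2aΔx = 24.6² + 2·-2.5·100 = 105 → v = 10.3 m/s
t = (v − v₀)/a = (10.3 − 24.6)/-2.5 = 5.74 s

Phase 4 (decelerating): v₀ = 10.3 m/s, a = -6.7 m/s².
v = v₀ + at = 10.3 + (-6.7)(1) = 3.55 m/s
Δx = v₀t + ½at² = 10.3·1 + 0.5·-6.7·1² = 6.90 m
Final speed = 3.55 m/s

3.55 m/s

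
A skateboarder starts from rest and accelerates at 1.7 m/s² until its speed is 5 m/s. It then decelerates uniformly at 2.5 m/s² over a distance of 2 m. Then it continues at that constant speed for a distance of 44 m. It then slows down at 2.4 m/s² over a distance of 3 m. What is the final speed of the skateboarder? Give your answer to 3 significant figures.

0.775 m/s

Phase 1 (accelerating): v₀ = 0 m/s, a = 1.7 m/s².
v = v₀ + at → t = (5 − 0) / 1.7 = 2.94 s
v² = v₀² + 2aΔx → Δx = (5² − 0²)/(2·1.7) = 7.35 m

Phase 2 (decelerating): v₀ = 5.00 m/s, a = -2.5 m/s².
v² = v₀² + 2aΔx = 5.00² + 2·-2.5·2 = 15.0 → v = 3.87 m/s
t = (v − v₀)/a = (3.87 − 5.00)/-2.5 = 0.451 s

Phase 3 (constant speed): v₀ = 3.87 m/s, a = 0 m/s².
Constant speed: t = d/v = 44/3.87 = 11.4 s

Phase 4 (decelerating): v₀ = 3.87 m/s, a = -2.4 m/s².
v² = v₀² + 2aΔx = 3.87² + 2·-2.4·3 = 0.600 → v = 0.775 m/s
t = (v − v₀)/a = (0.775 − 3.87)/-2.4 = 1.29 s
Final speed = 0.775 m/s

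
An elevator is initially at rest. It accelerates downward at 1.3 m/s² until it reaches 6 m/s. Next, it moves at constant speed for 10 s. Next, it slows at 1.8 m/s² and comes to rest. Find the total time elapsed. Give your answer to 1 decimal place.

Phase 1 (accelerating): v₀ = 0 m/s, a = 1.3 m/s².
v = v₀ + at → t = (6 − 0) / 1.3 = 4.62 s
v² = v₀² + 2aΔx → Δx = (6² − 0²)/(2·1.3) = 13.8 m

Phase 2 (constant speed): v₀ = 6.00 m/s, a = 0 m/s².
v = v₀ + at = 6.00 + (0)(10) = 6.00 m/s
Δx = v₀t + ½at² = 6.00·10 + 0.5·0·10² = 60.0 m

Phase 3 (decelerating): v₀ = 6.00 m/s, a = -1.8 m/s².
v = v₀ + at → t = (0 − 6.00) / -1.8 = 3.33 s
v² = v₀² + 2aΔx → Δx = (0² − 6.00²)/(2·-1.8) = 10.0 m
Total time = 4.62 + 10.0 + 3.33 = 17.9 s

17.9 s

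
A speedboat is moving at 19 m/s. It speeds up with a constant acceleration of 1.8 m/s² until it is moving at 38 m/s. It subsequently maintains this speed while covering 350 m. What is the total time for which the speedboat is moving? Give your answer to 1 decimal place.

Phase 1 (accelerating): v₀ = 19.0 m/s, a = 1.8 m/s².
v = v₀ + at → t = (38 − 19.0) / 1.8 = 10.6 s
v² = v₀² + 2aΔx → Δx = (38² − 19.0²)/(2·1.8) = 301 m

Phase 2 (constant speed): v₀ = 38.0 m/s, a = 0 m/s².
Constant speed: t = d/v = 350/38.0 = 9.21 s
Total time = 10.6 + 9.21 = 19.8 s

19.8 s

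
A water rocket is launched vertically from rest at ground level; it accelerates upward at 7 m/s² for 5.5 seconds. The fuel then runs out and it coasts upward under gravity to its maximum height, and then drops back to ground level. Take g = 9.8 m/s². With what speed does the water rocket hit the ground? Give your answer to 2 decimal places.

59.64 m/s

Phase 1 (powered ascent): v₀ = 0 m/s, a = 7 m/s².
v = v₀ + at = 0 + (7)(5.5) = 38.5 m/s
Δx = v₀t + ½at² = 0·5.5 + 0.5·7·5.5² = 106 m

Phase 2 (coasting upward): v₀ = 38.5 m/s, a = -9.8 m/s².
v = v₀ + at → t = (0 − 38.5) / -9.8 = 3.93 s
v² = v₀² + 2aΔx → Δx = (0² − 38.5²)/(2·-9.8) = 75.6 m

Phase 3 (free fall): v₀ = 0 m/s, a = -9.8 m/s².
Falls 182 m from rest: t = √(2·182/9.8) = 6.09 s; v = g·t = 59.6 m/s.
Impact speed = 59.6 m/s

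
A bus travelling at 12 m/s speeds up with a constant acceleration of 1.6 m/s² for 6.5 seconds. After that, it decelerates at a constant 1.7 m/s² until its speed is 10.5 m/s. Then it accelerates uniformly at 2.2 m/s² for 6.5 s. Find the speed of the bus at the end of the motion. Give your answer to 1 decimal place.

Phase 1 (accelerating): v₀ = 12.0 m/s, a = 1.6 m/s².
v = v₀ + at = 12.0 + (1.6)(6.5) = 22.4 m/s
Δx = v₀t + ½at² = 12.0·6.5 + 0.5·1.6·6.5² = 112 m

Phase 2 (decelerating): v₀ = 22.4 m/s, a = -1.7 m/s².
v = v₀ + at → t = (10.5 − 22.4) / -1.7 = 7.00 s
v² = v₀² + 2aΔx → Δx = (10.5² − 22.4²)/(2·-1.7) = 115 m

Phase 3 (accelerating): v₀ = 10.5 m/s, a = 2.2 m/s².
v = v₀ + at = 10.5 + (2.2)(6.5) = 24.8 m/s
Δx = v₀t + ½at² = 10.5·6.5 + 0.5·2.2·6.5² = 115 m
Final speed = 24.8 m/s

24.8 m/s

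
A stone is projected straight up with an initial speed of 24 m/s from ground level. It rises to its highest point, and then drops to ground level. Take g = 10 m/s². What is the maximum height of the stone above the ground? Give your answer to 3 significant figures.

28.8 m

Phase 1 (rising): v₀ = 24.0 m/s, a = -10 m/s².
v = v₀ + at → t = (0 − 24.0) / -10 = 2.40 s
v² = v₀² + 2aΔx → Δx = (0² − 24.0²)/(2·-10) = 28.8 m
Maximum height = 28.8 m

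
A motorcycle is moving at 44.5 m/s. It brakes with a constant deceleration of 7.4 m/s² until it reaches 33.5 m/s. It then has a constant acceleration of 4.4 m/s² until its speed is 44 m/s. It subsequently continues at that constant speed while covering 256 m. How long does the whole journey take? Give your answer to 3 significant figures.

9.69 s

Phase 1 (decelerating): v₀ = 44.5 m/s, a = -7.4 m/s².
v = v₀ + at → t = (33.5 − 44.5) / -7.4 = 1.49 s
v² = v₀² + 2aΔx → Δx = (33.5² − 44.5²)/(2·-7.4) = 58.0 m

Phase 2 (accelerating): v₀ = 33.5 m/s, a = 4.4 m/s².
v = v₀ + at → t = (44 − 33.5) / 4.4 = 2.39 s
v² = v₀² + 2aΔx → Δx = (44² − 33.5²)/(2·4.4) = 92.5 m

Phase 3 (constant speed): v₀ = 44.0 m/s, a = 0 m/s².
Constant speed: t = d/v = 256/44.0 = 5.82 s
Total time = 1.49 + 2.39 + 5.82 = 9.69 s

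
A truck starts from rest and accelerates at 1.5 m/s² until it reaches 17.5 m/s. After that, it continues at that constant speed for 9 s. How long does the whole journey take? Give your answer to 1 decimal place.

Phase 1 (accelerating): v₀ = 0 m/s, a = 1.5 m/s².
v = v₀ + at → t = (17.5 − 0) / 1.5 = 11.7 s
v² = v₀² + 2aΔx → Δx = (17.5² − 0²)/(2·1.5) = 102 m

Phase 2 (constant speed): v₀ = 17.5 m/s, a = 0 m/s².
v = v₀ + at = 17.5 + (0)(9) = 17.5 m/s
Δx = v₀t + ½at² = 17.5·9 + 0.5·0·9² = 158 m
Total time = 11.7 + 9.00 = 20.7 s

20.7 s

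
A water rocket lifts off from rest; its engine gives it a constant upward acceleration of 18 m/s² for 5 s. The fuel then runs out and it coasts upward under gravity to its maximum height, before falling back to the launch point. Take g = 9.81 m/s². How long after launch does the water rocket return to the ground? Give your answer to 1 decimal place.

Phase 1 (powered ascent): v₀ = 0 m/s, a = 18 m/s².
v = v₀ + at = 0 + (18)(5) = 90.0 m/s
Δx = v₀t + ½at² = 0·5 + 0.5·18·5² = 225 m

Phase 2 (coasting upward): v₀ = 90.0 m/s, a = -9.81 m/s².
v = v₀ + at → t = (0 − 90.0) / -9.81 = 9.17 s
v² = v₀² + 2aΔx → Δx = (0² − 90.0²)/(2·-9.81) = 413 m

Phase 3 (free fall): v₀ = 0 m/s, a = -9.81 m/s².
Falls 638 m from rest: t = √(2·638/9.81) = 11.4 s; v = g·t = 112 m/s.
Total time = 5.00 + 9.17 + 11.4 = 25.6 s

25.6 s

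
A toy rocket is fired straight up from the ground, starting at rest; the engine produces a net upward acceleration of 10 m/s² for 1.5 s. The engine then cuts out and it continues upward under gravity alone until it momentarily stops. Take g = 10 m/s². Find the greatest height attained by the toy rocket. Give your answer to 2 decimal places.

Phase 1 (powered ascent): v₀ = 0 m/s, a = 10 m/s².
v = v₀ + at = 0 + (10)(1.5) = 15.0 m/s
Δx = v₀t + ½at² = 0·1.5 + 0.5·10·1.5² = 11.2 m

Phase 2 (coasting upward): v₀ = 15.0 m/s, a = -10 m/s².
v = v₀ + at → t = (0 − 15.0) / -10 = 1.50 s
v² = v₀² + 2aΔx → Δx = (0² − 15.0²)/(2·-10) = 11.2 m
Maximum height = 11.2 + 11.2 = 22.5 m

22.50 m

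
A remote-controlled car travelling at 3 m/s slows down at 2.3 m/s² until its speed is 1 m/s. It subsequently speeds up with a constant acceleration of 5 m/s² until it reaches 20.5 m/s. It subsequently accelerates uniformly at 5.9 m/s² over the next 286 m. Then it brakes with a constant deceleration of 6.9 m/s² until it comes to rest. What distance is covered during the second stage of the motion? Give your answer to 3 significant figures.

Phase 1 (decelerating): v₀ = 3.00 m/s, a = -2.3 m/s².
v = v₀ + at → t = (1 − 3.00) / -2.3 = 0.870 s
v² = v₀² + 2aΔx → Δx = (1² − 3.00²)/(2·-2.3) = 1.74 m

Phase 2 (accelerating): v₀ = 1.00 m/s, a = 5 m/s².
v = v₀ + at → t = (20.5 − 1.00) / 5 = 3.90 s
v² = v₀² + 2aΔx → Δx = (20.5² − 1.00²)/(2·5) = 41.9 m
Distance in phase 2 = 41.9 m

41.9 m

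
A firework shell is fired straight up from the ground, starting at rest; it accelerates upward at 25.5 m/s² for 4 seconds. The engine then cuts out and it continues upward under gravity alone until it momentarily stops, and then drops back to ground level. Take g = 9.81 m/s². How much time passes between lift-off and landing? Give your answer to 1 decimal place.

Phase 1 (powered ascent): v₀ = 0 m/s, a = 25.5 m/s².
v = v₀ + at = 0 + (25.5)(4) = 102 m/s
Δx = v₀t + ½at² = 0·4 + 0.5·25.5·4² = 204 m

Phase 2 (coasting upward): v₀ = 102 m/s, a = -9.81 m/s².
v = v₀ + at → t = (0 − 102) / -9.81 = 10.4 s
v² = v₀² + 2aΔx → Δx = (0² − 102²)/(2·-9.81) = 530 m

Phase 3 (free fall): v₀ = 0 m/s, a = -9.81 m/s².
Falls 734 m from rest: t = √(2·734/9.81) = 12.2 s; v = g·t = 120 m/s.
Total time = 4.00 + 10.4 + 12.2 = 26.6 s

26.6 s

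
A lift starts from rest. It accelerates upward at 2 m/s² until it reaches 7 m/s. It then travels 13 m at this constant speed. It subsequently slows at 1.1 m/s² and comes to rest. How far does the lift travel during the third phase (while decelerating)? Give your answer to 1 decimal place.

Phase 1 (accelerating): v₀ = 0 m/s, a = 2 m/s².
v = v₀ + at → t = (7 − 0) / 2 = 3.50 s
v² = v₀² + 2aΔx → Δx = (7² − 0²)/(2·2) = 12.2 m

Phase 2 (constant speed): v₀ = 7.00 m/s, a = 0 m/s².
Constant speed: t = d/v = 13/7.00 = 1.86 s

Phase 3 (decelerating): v₀ = 7.00 m/s, a = -1.1 m/s².
v = v₀ + at → t = (0 − 7.00) / -1.1 = 6.36 s
v² = v₀² + 2aΔx → Δx = (0² − 7.00²)/(2·-1.1) = 22.3 m
Distance in phase 3 = 22.3 m

22.3 m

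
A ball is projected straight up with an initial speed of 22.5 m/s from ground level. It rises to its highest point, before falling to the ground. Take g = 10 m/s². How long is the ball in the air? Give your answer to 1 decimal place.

4.5 s

Phase 1 (rising): v₀ = 22.5 m/s, a = -10 m/s².
v = v₀ + at → t = (0 − 22.5) / -10 = 2.25 s
v² = v₀² + 2aΔx → Δx = (0² − 22.5²)/(2·-10) = 25.3 m

Phase 2 (falling): v₀ = 0 m/s, a = -10 m/s².
Falls 25.3 m from rest: t = √(2·25.3/10) = 2.25 s; v = g·t = 22.5 m/s.
Total time = 2.25 + 2.25 = 4.50 s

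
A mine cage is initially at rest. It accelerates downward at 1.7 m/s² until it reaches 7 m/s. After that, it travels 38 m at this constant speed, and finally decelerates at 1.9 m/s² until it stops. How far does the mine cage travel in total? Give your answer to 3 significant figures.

65.3 m

Phase 1 (accelerating): v₀ = 0 m/s, a = 1.7 m/s².
v = v₀ + at → t = (7 − 0) / 1.7 = 4.12 s
v² = v₀² + 2aΔx → Δx = (7² − 0²)/(2·1.7) = 14.4 m

Phase 2 (constant speed): v₀ = 7.00 m/s, a = 0 m/s².
Constant speed: t = d/v = 38/7.00 = 5.43 s

Phase 3 (decelerating): v₀ = 7.00 m/s, a = -1.9 m/s².
v = v₀ + at → t = (0 − 7.00) / -1.9 = 3.68 s
v² = v₀² + 2aΔx → Δx = (0² − 7.00²)/(2·-1.9) = 12.9 m
Total distance = 14.4 + 38.0 + 12.9 = 65.3 m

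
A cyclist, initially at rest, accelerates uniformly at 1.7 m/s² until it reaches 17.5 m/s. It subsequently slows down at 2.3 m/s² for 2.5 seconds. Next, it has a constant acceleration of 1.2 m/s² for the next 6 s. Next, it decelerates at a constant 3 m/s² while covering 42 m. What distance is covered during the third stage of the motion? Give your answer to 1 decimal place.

92.1 m

Phase 1 (accelerating): v₀ = 0 m/s, a = 1.7 m/s².
v = v₀ + at → t = (17.5 − 0) / 1.7 = 10.3 s
v² = v₀² + 2aΔx → Δx = (17.5² − 0²)/(2·1.7) = 90.1 m

Phase 2 (decelerating): v₀ = 17.5 m/s, a = -2.3 m/s².
v = v₀ + at = 17.5 + (-2.3)(2.5) = 11.8 m/s
Δx = v₀t + ½at² = 17.5·2.5 + 0.5·-2.3·2.5² = 36.6 m

Phase 3 (accelerating): v₀ = 11.8 m/s, a = 1.2 m/s².
v = v₀ + at = 11.8 + (1.2)(6) = 18.9 m/s
Δx = v₀t + ½at² = 11.8·6 + 0.5·1.2·6² = 92.1 m
Distance in phase 3 = 92.1 m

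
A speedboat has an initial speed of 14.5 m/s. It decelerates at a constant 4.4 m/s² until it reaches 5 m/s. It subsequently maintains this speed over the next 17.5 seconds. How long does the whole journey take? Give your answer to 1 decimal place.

Phase 1 (decelerating): v₀ = 14.5 m/s, a = -4.4 m/s².
v = v₀ + at → t = (5 − 14.5) / -4.4 = 2.16 s
v² = v₀² + 2aΔx → Δx = (5² − 14.5²)/(2·-4.4) = 21.1 m

Phase 2 (constant speed): v₀ = 5.00 m/s, a = 0 m/s².
v = v₀ + at = 5.00 + (0)(17.5) = 5.00 m/s
Δx = v₀t + ½at² = 5.00·17.5 + 0.5·0·17.5² = 87.5 m
Total time = 2.16 + 17.5 = 19.7 s

19.7 s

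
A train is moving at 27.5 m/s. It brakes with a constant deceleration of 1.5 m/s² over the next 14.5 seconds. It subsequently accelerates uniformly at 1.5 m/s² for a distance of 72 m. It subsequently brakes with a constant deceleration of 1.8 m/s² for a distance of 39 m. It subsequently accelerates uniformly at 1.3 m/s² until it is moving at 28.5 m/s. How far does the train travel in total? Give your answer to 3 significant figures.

Phase 1 (decelerating): v₀ = 27.5 m/s, a = -1.5 m/s².
v = v₀ + at = 27.5 + (-1.5)(14.5) = 5.75 m/s
Δx = v₀t + ½at² = 27.5·14.5 + 0.5·-1.5·14.5² = 241 m

Phase 2 (accelerating): v₀ = 5.75 m/s, a = 1.5 m/s².
v² = v₀² + 2aΔx = 5.75² + 2·1.5·72 = 249 → v = 15.8 m/s
t = (v − v₀)/a = (15.8 − 5.75)/1.5 = 6.69 s

Phase 3 (decelerating): v₀ = 15.8 m/s, a = -1.8 m/s².
v² = v₀² + 2aΔx = 15.8² + 2·-1.8·39 = 109 → v = 10.4 m/s
t = (v − v₀)/a = (10.4 − 15.8)/-1.8 = 2.98 s

Phase 4 (accelerating): v₀ = 10.4 m/s, a = 1.3 m/s².
v = v₀ + at → t = (28.5 − 10.4) / 1.3 = 13.9 s
v² = v₀² + 2aΔx → Δx = (28.5² − 10.4²)/(2·1.3) = 271 m
Total distance = 241 + 72.0 + 39.0 + 271 = 623 m

623 m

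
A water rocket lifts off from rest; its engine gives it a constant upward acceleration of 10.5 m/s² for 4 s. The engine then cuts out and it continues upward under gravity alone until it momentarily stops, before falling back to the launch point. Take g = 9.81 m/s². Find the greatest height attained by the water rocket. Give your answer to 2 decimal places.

173.91 m

Phase 1 (powered ascent): v₀ = 0 m/s, a = 10.5 m/s².
v = v₀ + at = 0 + (10.5)(4) = 42.0 m/s
Δx = v₀t + ½at² = 0·4 + 0.5·10.5·4² = 84.0 m

Phase 2 (coasting upward): v₀ = 42.0 m/s, a = -9.81 m/s².
v = v₀ + at → t = (0 − 42.0) / -9.81 = 4.28 s
v² = v₀² + 2aΔx → Δx = (0² − 42.0²)/(2·-9.81) = 89.9 m
Maximum height = 84.0 + 89.9 = 174 m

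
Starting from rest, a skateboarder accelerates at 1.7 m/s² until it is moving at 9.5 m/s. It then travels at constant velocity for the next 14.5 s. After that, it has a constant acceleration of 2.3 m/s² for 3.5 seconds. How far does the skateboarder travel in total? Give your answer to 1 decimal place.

Phase 1 (accelerating): v₀ = 0 m/s, a = 1.7 m/s².
v = v₀ + at → t = (9.5 − 0) / 1.7 = 5.59 s
v² = v₀² + 2aΔx → Δx = (9.5² − 0²)/(2·1.7) = 26.5 m

Phase 2 (constant speed): v₀ = 9.50 m/s, a = 0 m/s².
v = v₀ + at = 9.50 + (0)(14.5) = 9.50 m/s
Δx = v₀t + ½at² = 9.50·14.5 + 0.5·0·14.5² = 138 m

Phase 3 (accelerating): v₀ = 9.50 m/s, a = 2.3 m/s².
v = v₀ + at = 9.50 + (2.3)(3.5) = 17.5 m/s
Δx = v₀t + ½at² = 9.50·3.5 + 0.5·2.3·3.5² = 47.3 m
Total distance = 26.5 + 138 + 47.3 = 212 m

211.6 m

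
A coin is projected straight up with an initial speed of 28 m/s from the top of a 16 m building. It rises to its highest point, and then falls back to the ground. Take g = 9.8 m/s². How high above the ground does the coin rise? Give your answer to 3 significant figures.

Phase 1 (rising): v₀ = 28.0 m/s, a = -9.8 m/s².
v = v₀ + at → t = (0 − 28.0) / -9.8 = 2.86 s
v² = v₀² + 2aΔx → Δx = (0² − 28.0²)/(2·-9.8) = 40.0 m
Maximum height = 16 + 40.0 = 56.0 m

56.0 m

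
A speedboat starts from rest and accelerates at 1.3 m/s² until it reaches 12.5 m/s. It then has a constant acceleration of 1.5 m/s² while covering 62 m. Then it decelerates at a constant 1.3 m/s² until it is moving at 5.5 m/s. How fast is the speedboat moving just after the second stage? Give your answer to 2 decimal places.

Phase 1 (accelerating): v₀ = 0 m/s, a = 1.3 m/s².
v = v₀ + at → t = (12.5 − 0) / 1.3 = 9.62 s
v² = v₀² + 2aΔx → Δx = (12.5² − 0²)/(2·1.3) = 60.1 m

Phase 2 (accelerating): v₀ = 12.5 m/s, a = 1.5 m/s².
v² = v₀² + 2aΔx = 12.5² + 2·1.5·62 = 342 → v = 18.5 m/s
t = (v − v₀)/a = (18.5 − 12.5)/1.5 = 4.00 s
Speed at end of phase 2 = 18.5 m/s

18.50 m/s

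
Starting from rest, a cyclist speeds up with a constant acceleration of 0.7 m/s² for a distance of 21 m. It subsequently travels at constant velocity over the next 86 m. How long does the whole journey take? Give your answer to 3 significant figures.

Phase 1 (accelerating): v₀ = 0 m/s, a = 0.7 m/s².
v² = v₀² + 2aΔx = 0² + 2·0.7·21 = 29.4 → v = 5.42 m/s
t = (v − v₀)/a = (5.42 − 0)/0.7 = 7.75 s

Phase 2 (constant speed): v₀ = 5.42 m/s, a = 0 m/s².
Constant speed: t = d/v = 86/5.42 = 15.9 s
Total time = 7.75 + 15.9 = 23.6 s

23.6 s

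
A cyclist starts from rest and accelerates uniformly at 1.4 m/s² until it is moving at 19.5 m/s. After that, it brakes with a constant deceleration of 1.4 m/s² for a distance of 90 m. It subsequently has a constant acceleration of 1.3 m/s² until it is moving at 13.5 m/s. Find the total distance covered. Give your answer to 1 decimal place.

Phase 1 (accelerating): v₀ = 0 m/s, a = 1.4 m/s².
v = v₀ + at → t = (19.5 − 0) / 1.4 = 13.9 s
v² = v₀² + 2aΔx → Δx = (19.5² − 0²)/(2·1.4) = 136 m

Phase 2 (decelerating): v₀ = 19.5 m/s, a = -1.4 m/s².
v² = v₀² + 2aΔx = 19.5² + 2·-1.4·90 = 128 → v = 11.3 m/s
t = (v − v₀)/a = (11.3 − 19.5)/-1.4 = 5.84 s

Phase 3 (accelerating): v₀ = 11.3 m/s, a = 1.3 m/s².
v = v₀ + at → t = (13.5 − 11.3) / 1.3 = 1.67 s
v² = v₀² + 2aΔx → Δx = (13.5² − 11.3²)/(2·1.3) = 20.8 m
Total distance = 136 + 90.0 + 20.8 = 247 m

246.6 m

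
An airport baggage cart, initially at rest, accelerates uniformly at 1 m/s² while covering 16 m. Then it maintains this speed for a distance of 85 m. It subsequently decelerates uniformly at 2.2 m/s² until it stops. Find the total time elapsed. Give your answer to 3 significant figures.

Phase 1 (accelerating): v₀ = 0 m/s, a = 1 m/s².
v² = v₀² + 2aΔx = 0² + 2·1·16 = 32.0 → v = 5.66 m/s
t = (v − v₀)/a = (5.66 − 0)/1 = 5.66 s

Phase 2 (constant speed): v₀ = 5.66 m/s, a = 0 m/s².
Constant speed: t = d/v = 85/5.66 = 15.0 s

Phase 3 (decelerating): v₀ = 5.66 m/s, a = -2.2 m/s².
v = v₀ + at → t = (0 − 5.66) / -2.2 = 2.57 s
v² = v₀² + 2aΔx → Δx = (0² − 5.66²)/(2·-2.2) = 7.27 m
Total time = 5.66 + 15.0 + 2.57 = 23.3 s

23.3 s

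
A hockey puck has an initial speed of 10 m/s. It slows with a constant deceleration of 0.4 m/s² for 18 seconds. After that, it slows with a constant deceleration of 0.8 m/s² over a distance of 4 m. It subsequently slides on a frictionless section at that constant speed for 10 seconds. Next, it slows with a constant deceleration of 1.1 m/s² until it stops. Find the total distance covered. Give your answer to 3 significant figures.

132 m

Phase 1 (decelerating): v₀ = 10.0 m/s, a = -0.4 m/s².
v = v₀ + at = 10.0 + (-0.4)(18) = 2.80 m/s
Δx = v₀t + ½at² = 10.0·18 + 0.5·-0.4·18² = 115 m

Phase 2 (decelerating): v₀ = 2.80 m/s, a = -0.8 m/s².
v² = v₀² + 2aΔx = 2.80² + 2·-0.8·4 = 1.44 → v = 1.20 m/s
t = (v − v₀)/a = (1.20 − 2.80)/-0.8 = 2.00 s

Phase 3 (constant speed): v₀ = 1.20 m/s, a = 0 m/s².
v = v₀ + at = 1.20 + (0)(10) = 1.20 m/s
Δx = v₀t + ½at² = 1.20·10 + 0.5·0·10² = 12.0 m

Phase 4 (decelerating): v₀ = 1.20 m/s, a = -1.1 m/s².
v = v₀ + at → t = (0 − 1.20) / -1.1 = 1.09 s
v² = v₀² + 2aΔx → Δx = (0² − 1.20²)/(2·-1.1) = 0.655 m
Total distance = 115 + 4.00 + 12.0 + 0.655 = 132 m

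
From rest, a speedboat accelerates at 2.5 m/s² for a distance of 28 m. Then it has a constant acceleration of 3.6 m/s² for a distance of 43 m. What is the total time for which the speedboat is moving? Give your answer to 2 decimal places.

7.34 s

Phase 1 (accelerating): v₀ = 0 m/s, a = 2.5 m/s².
v² = v₀² + 2aΔx = 0² + 2·2.5·28 = 140 → v = 11.8 m/s
t = (v − v₀)/a = (11.8 − 0)/2.5 = 4.73 s

Phase 2 (accelerating): v₀ = 11.8 m/s, a = 3.6 m/s².
v² = v₀² + 2aΔx = 11.8² + 2·3.6·43 = 450 → v = 21.2 m/s
t = (v − v₀)/a = (21.2 − 11.8)/3.6 = 2.60 s
Total time = 4.73 + 2.60 = 7.34 s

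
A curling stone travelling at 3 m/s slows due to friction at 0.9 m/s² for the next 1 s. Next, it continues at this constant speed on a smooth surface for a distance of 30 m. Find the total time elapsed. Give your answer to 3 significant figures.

15.3 s

Phase 1 (decelerating): v₀ = 3.00 m/s, a = -0.9 m/s².
v = v₀ + at = 3.00 + (-0.9)(1) = 2.10 m/s
Δx = v₀t + ½at² = 3.00·1 + 0.5·-0.9·1² = 2.55 m

Phase 2 (constant speed): v₀ = 2.10 m/s, a = 0 m/s².
Constant speed: t = d/v = 30/2.10 = 14.3 s
Total time = 1.00 + 14.3 = 15.3 s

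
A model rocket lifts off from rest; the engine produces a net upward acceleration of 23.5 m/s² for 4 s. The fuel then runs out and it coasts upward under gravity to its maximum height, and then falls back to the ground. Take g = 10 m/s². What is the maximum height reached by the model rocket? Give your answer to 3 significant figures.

630 m

Phase 1 (powered ascent): v₀ = 0 m/s, a = 23.5 m/s².
v = v₀ + at = 0 + (23.5)(4) = 94.0 m/s
Δx = v₀t + ½at² = 0·4 + 0.5·23.5·4² = 188 m

Phase 2 (coasting upward): v₀ = 94.0 m/s, a = -10 m/s².
v = v₀ + at → t = (0 − 94.0) / -10 = 9.40 s
v² = v₀² + 2aΔx → Δx = (0² − 94.0²)/(2·-10) = 442 m
Maximum height = 188 + 442 = 630 m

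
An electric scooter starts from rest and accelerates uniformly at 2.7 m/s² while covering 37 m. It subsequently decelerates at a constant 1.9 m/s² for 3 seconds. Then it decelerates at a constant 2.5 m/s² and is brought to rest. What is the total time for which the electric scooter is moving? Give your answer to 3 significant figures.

11.6 s

Phase 1 (accelerating): v₀ = 0 m/s, a = 2.7 m/s².
v² = v₀² + 2aΔx = 0² + 2·2.7·37 = 200 → v = 14.1 m/s
t = (v − v₀)/a = (14.1 − 0)/2.7 = 5.24 s

Phase 2 (decelerating): v₀ = 14.1 m/s, a = -1.9 m/s².
v = v₀ + at = 14.1 + (-1.9)(3) = 8.44 m/s
Δx = v₀t + ½at² = 14.1·3 + 0.5·-1.9·3² = 33.9 m

Phase 3 (decelerating): v₀ = 8.44 m/s, a = -2.5 m/s².
v = v₀ + at → t = (0 − 8.44) / -2.5 = 3.37 s
v² = v₀² + 2aΔx → Δx = (0² − 8.44²)/(2·-2.5) = 14.2 m
Total time = 5.24 + 3.00 + 3.37 = 11.6 s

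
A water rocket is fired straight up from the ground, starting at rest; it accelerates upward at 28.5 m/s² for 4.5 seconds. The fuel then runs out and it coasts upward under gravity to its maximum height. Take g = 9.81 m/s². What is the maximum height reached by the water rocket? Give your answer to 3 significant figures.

1130 m

Phase 1 (powered ascent): v₀ = 0 m/s, a = 28.5 m/s².
v = v₀ + at = 0 + (28.5)(4.5) = 128 m/s
Δx = v₀t + ½at² = 0·4.5 + 0.5·28.5·4.5² = 289 m

Phase 2 (coasting upward): v₀ = 128 m/s, a = -9.81 m/s².
v = v₀ + at → t = (0 − 128) / -9.81 = 13.1 s
v² = v₀² + 2aΔx → Δx = (0² − 128²)/(2·-9.81) = 838 m
Maximum height = 289 + 838 = 1130 m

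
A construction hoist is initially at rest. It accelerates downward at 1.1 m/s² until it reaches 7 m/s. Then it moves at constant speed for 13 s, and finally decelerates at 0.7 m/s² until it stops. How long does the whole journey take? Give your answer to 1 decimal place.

Phase 1 (accelerating): v₀ = 0 m/s, a = 1.1 m/s².
v = v₀ + at → t = (7 − 0) / 1.1 = 6.36 s
v² = v₀² + 2aΔx → Δx = (7² − 0²)/(2·1.1) = 22.3 m

Phase 2 (constant speed): v₀ = 7.00 m/s, a = 0 m/s².
v = v₀ + at = 7.00 + (0)(13) = 7.00 m/s
Δx = v₀t + ½at² = 7.00·13 + 0.5·0·13² = 91.0 m

Phase 3 (decelerating): v₀ = 7.00 m/s, a = -0.7 m/s².
v = v₀ + at → t = (0 − 7.00) / -0.7 = 10.0 s
v² = v₀² + 2aΔx → Δx = (0² − 7.00²)/(2·-0.7) = 35.0 m
Total time = 6.36 + 13.0 + 10.0 = 29.4 s

29.4 s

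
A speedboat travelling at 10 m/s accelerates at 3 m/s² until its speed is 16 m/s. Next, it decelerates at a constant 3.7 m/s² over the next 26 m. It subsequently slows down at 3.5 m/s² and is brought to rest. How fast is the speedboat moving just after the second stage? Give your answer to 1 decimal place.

Phase 1 (accelerating): v₀ = 10.0 m/s, a = 3 m/s².
v = v₀ + at → t = (16 − 10.0) / 3 = 2.00 s
v² = v₀² + 2aΔx → Δx = (16² − 10.0²)/(2·3) = 26.0 m

Phase 2 (decelerating): v₀ = 16.0 m/s, a = -3.7 m/s².
v² = v₀² + 2aΔx = 16.0² + 2·-3.7·26 = 63.6 → v = 7.97 m/s
t = (v − v₀)/a = (7.97 − 16.0)/-3.7 = 2.17 s
Speed at end of phase 2 = 7.97 m/s

8.0 m/s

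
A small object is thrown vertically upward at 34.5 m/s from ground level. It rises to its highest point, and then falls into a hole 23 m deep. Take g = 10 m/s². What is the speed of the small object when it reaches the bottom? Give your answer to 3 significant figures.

Phase 1 (rising): v₀ = 34.5 m/s, a = -10 m/s².
v = v₀ + at → t = (0 − 34.5) / -10 = 3.45 s
v² = v₀² + 2aΔx → Δx = (0² − 34.5²)/(2·-10) = 59.5 m

Phase 2 (falling): v₀ = 0 m/s, a = -10 m/s².
Falls 82.5 m from rest: t = √(2·82.5/10) = 4.06 s; v = g·t = 40.6 m/s.
Final speed = 40.6 m/s

40.6 m/s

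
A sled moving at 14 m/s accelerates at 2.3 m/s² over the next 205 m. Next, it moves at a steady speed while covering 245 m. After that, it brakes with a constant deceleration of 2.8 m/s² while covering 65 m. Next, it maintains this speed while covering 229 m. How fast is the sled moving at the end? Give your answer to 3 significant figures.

27.8 m/s

Phase 1 (accelerating): v₀ = 14.0 m/s, a = 2.3 m/s².
v² = v₀² + 2aΔx = 14.0² + 2·2.3·205 = 1140 → v = 33.7 m/s
t = (v − v₀)/a = (33.7 − 14.0)/2.3 = 8.59 s

Phase 2 (constant speed): v₀ = 33.7 m/s, a = 0 m/s².
Constant speed: t = d/v = 245/33.7 = 7.26 s

Phase 3 (decelerating): v₀ = 33.7 m/s, a = -2.8 m/s².
v² = v₀² + 2aΔx = 33.7² + 2·-2.8·65 = 775 → v = 27.8 m/s
t = (v − v₀)/a = (27.8 − 33.7)/-2.8 = 2.11 s

Phase 4 (constant speed): v₀ = 27.8 m/s, a = 0 m/s².
Constant speed: t = d/v = 229/27.8 = 8.23 s
Final speed = 27.8 m/s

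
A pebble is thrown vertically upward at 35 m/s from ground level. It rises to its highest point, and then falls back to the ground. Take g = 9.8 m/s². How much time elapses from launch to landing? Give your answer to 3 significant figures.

Phase 1 (rising): v₀ = 35.0 m/s, a = -9.8 m/s².
v = v₀ + at → t = (0 − 35.0) / -9.8 = 3.57 s
v² = v₀² + 2aΔx → Δx = (0² − 35.0²)/(2·-9.8) = 62.5 m

Phase 2 (falling): v₀ = 0 m/s, a = -9.8 m/s².
Falls 62.5 m from rest: t = √(2·62.5/9.8) = 3.57 s; v = g·t = 35.0 m/s.
Total time = 3.57 + 3.57 = 7.14 s

7.14 s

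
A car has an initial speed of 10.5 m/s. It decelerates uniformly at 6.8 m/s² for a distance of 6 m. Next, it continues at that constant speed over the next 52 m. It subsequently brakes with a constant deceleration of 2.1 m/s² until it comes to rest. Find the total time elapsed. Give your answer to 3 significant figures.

13.0 s

Phase 1 (decelerating): v₀ = 10.5 m/s, a = -6.8 m/s².
v² = v₀² + 2aΔx = 10.5² + 2·-6.8·6 = 28.7 → v = 5.35 m/s
t = (v − v₀)/a = (5.35 − 10.5)/-6.8 = 0.757 s

Phase 2 (constant speed): v₀ = 5.35 m/s, a = 0 m/s².
Constant speed: t = d/v = 52/5.35 = 9.71 s

Phase 3 (decelerating): v₀ = 5.35 m/s, a = -2.1 m/s².
v = v₀ + at → t = (0 − 5.35) / -2.1 = 2.55 s
v² = v₀² + 2aΔx → Δx = (0² − 5.35²)/(2·-2.1) = 6.82 m
Total time = 0.757 + 9.71 + 2.55 = 13.0 s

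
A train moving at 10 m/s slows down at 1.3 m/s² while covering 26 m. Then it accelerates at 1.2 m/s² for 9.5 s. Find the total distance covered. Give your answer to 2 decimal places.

Phase 1 (decelerating): v₀ = 10.0 m/s, a = -1.3 m/s².
v² = v₀² + 2aΔx = 10.0² + 2·-1.3·26 = 32.4 → v = 5.69 m/s
t = (v − v₀)/a = (5.69 − 10.0)/-1.3 = 3.31 s

Phase 2 (accelerating): v₀ = 5.69 m/s, a = 1.2 m/s².
v = v₀ + at = 5.69 + (1.2)(9.5) = 17.1 m/s
Δx = v₀t + ½at² = 5.69·9.5 + 0.5·1.2·9.5² = 108 m
Total distance = 26.0 + 108 = 134 m

134.22 m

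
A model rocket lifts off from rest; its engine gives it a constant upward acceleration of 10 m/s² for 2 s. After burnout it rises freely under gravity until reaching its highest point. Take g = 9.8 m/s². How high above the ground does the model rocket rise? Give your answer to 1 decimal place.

Phase 1 (powered ascent): v₀ = 0 m/s, a = 10 m/s².
v = v₀ + at = 0 + (10)(2) = 20.0 m/s
Δx = v₀t + ½at² = 0·2 + 0.5·10·2² = 20.0 m

Phase 2 (coasting upward): v₀ = 20.0 m/s, a = -9.8 m/s².
v = v₀ + at → t = (0 − 20.0) / -9.8 = 2.04 s
v² = v₀² + 2aΔx → Δx = (0² − 20.0²)/(2·-9.8) = 20.4 m
Maximum height = 20.0 + 20.4 = 40.4 m

40.4 m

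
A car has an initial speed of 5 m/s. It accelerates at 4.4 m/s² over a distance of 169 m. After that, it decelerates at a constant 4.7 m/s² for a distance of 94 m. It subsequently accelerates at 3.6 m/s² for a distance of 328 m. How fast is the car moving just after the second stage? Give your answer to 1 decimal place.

Phase 1 (accelerating): v₀ = 5.00 m/s, a = 4.4 m/s².
v² = v₀² + 2aΔx = 5.00² + 2·4.4·169 = 1510 → v = 38.9 m/s
t = (v − v₀)/a = (38.9 − 5.00)/4.4 = 7.70 s

Phase 2 (decelerating): v₀ = 38.9 m/s, a = -4.7 m/s².
v² = v₀² + 2aΔx = 38.9² + 2·-4.7·94 = 629 → v = 25.1 m/s
t = (v − v₀)/a = (25.1 − 38.9)/-4.7 = 2.94 s
Speed at end of phase 2 = 25.1 m/s

25.1 m/s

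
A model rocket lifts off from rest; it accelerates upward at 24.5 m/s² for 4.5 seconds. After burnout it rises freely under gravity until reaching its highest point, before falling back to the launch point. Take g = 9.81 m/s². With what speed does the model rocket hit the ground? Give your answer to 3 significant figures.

130 m/s

Phase 1 (powered ascent): v₀ = 0 m/s, a = 24.5 m/s².
v = v₀ + at = 0 + (24.5)(4.5) = 110 m/s
Δx = v₀t + ½at² = 0·4.5 + 0.5·24.5·4.5² = 248 m

Phase 2 (coasting upward): v₀ = 110 m/s, a = -9.81 m/s².
v = v₀ + at → t = (0 − 110) / -9.81 = 11.2 s
v² = v₀² + 2aΔx → Δx = (0² − 110²)/(2·-9.81) = 620 m

Phase 3 (free fall): v₀ = 0 m/s, a = -9.81 m/s².
Falls 868 m from rest: t = √(2·868/9.81) = 13.3 s; v = g·t = 130 m/s.
Impact speed = 130 m/s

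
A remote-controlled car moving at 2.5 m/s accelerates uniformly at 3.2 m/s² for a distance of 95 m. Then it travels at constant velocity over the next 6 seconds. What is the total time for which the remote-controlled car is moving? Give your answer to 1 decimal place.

Phase 1 (accelerating): v₀ = 2.50 m/s, a = 3.2 m/s².
v² = v₀² + 2aΔx = 2.50² + 2·3.2·95 = 614 → v = 24.8 m/s
t = (v − v₀)/a = (24.8 − 2.50)/3.2 = 6.96 s

Phase 2 (constant speed): v₀ = 24.8 m/s, a = 0 m/s².
v = v₀ + at = 24.8 + (0)(6) = 24.8 m/s
Δx = v₀t + ½at² = 24.8·6 + 0.5·0·6² = 149 m
Total time = 6.96 + 6.00 = 13.0 s

13.0 s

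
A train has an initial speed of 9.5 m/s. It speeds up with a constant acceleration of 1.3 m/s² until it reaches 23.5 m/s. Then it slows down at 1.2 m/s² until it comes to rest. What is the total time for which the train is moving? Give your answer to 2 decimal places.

30.35 s

Phase 1 (accelerating): v₀ = 9.50 m/s, a = 1.3 m/s².
v = v₀ + at → t = (23.5 − 9.50) / 1.3 = 10.8 s
v² = v₀² + 2aΔx → Δx = (23.5² − 9.50²)/(2·1.3) = 178 m

Phase 2 (decelerating): v₀ = 23.5 m/s, a = -1.2 m/s².
v = v₀ + at → t = (0 − 23.5) / -1.2 = 19.6 s
v² = v₀² + 2aΔx → Δx = (0² − 23.5²)/(2·-1.2) = 230 m
Total time = 10.8 + 19.6 = 30.4 s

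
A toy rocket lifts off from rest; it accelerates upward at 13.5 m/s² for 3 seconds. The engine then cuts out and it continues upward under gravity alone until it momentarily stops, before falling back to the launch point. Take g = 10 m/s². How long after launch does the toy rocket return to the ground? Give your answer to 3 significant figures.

Phase 1 (powered ascent): v₀ = 0 m/s, a = 13.5 m/s².
v = v₀ + at = 0 + (13.5)(3) = 40.5 m/s
Δx = v₀t + ½at² = 0·3 + 0.5·13.5·3² = 60.8 m

Phase 2 (coasting upward): v₀ = 40.5 m/s, a = -10 m/s².
v = v₀ + at → t = (0 − 40.5) / -10 = 4.05 s
v² = v₀² + 2aΔx → Δx = (0² − 40.5²)/(2·-10) = 82.0 m

Phase 3 (free fall): v₀ = 0 m/s, a = -10 m/s².
Falls 143 m from rest: t = √(2·143/10) = 5.34 s; v = g·t = 53.4 m/s.
Total time = 3.00 + 4.05 + 5.34 = 12.4 s

12.4 s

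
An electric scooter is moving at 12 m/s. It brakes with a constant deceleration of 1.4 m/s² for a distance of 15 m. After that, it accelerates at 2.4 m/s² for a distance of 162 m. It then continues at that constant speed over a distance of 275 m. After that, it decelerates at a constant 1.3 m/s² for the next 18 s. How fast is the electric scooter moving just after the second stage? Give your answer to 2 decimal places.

29.66 m/s

Phase 1 (decelerating): v₀ = 12.0 m/s, a = -1.4 m/s².
v² = v₀² + 2aΔx = 12.0² + 2·-1.4·15 = 102 → v = 10.1 m/s
t = (v − v₀)/a = (10.1 − 12.0)/-1.4 = 1.36 s

Phase 2 (accelerating): v₀ = 10.1 m/s, a = 2.4 m/s².
v² = v₀² + 2aΔx = 10.1² + 2·2.4·162 = 880 → v = 29.7 m/s
t = (v − v₀)/a = (29.7 − 10.1)/2.4 = 8.15 s
Speed at end of phase 2 = 29.7 m/s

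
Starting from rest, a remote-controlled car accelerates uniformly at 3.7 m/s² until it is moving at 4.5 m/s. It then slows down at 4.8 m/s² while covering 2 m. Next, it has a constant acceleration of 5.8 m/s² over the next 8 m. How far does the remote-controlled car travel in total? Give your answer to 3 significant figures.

Phase 1 (accelerating): v₀ = 0 m/s, a = 3.7 m/s².
v = v₀ + at → t = (4.5 − 0) / 3.7 = 1.22 s
v² = v₀² + 2aΔx → Δx = (4.5² − 0²)/(2·3.7) = 2.74 m

Phase 2 (decelerating): v₀ = 4.50 m/s, a = -4.8 m/s².
v² = v₀² + 2aΔx = 4.50² + 2·-4.8·2 = 1.05 → v = 1.02 m/s
t = (v − v₀)/a = (1.02 − 4.50)/-4.8 = 0.724 s

Phase 3 (accelerating): v₀ = 1.02 m/s, a = 5.8 m/s².
v² = v₀² + 2aΔx = 1.02² + 2·5.8·8 = 93.8 → v = 9.69 m/s
t = (v − v₀)/a = (9.69 − 1.02)/5.8 = 1.49 s
Total distance = 2.74 + 2.00 + 8.00 = 12.7 m

12.7 m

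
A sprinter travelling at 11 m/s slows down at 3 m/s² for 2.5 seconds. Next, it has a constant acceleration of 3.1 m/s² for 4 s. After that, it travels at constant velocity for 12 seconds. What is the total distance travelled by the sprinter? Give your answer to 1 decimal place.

247.7 m

Phase 1 (decelerating): v₀ = 11.0 m/s, a = -3 m/s².
v = v₀ + at = 11.0 + (-3)(2.5) = 3.50 m/s
Δx = v₀t + ½at² = 11.0·2.5 + 0.5·-3·2.5² = 18.1 m

Phase 2 (accelerating): v₀ = 3.50 m/s, a = 3.1 m/s².
v = v₀ + at = 3.50 + (3.1)(4) = 15.9 m/s
Δx = v₀t + ½at² = 3.50·4 + 0.5·3.1·4² = 38.8 m

Phase 3 (constant speed): v₀ = 15.9 m/s, a = 0 m/s².
v = v₀ + at = 15.9 + (0)(12) = 15.9 m/s
Δx = v₀t + ½at² = 15.9·12 + 0.5·0·12² = 191 m
Total distance = 18.1 + 38.8 + 191 = 248 m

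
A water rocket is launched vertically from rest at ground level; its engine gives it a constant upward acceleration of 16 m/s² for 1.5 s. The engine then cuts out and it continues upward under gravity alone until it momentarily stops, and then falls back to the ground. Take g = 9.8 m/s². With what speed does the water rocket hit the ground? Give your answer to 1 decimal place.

Phase 1 (powered ascent): v₀ = 0 m/s, a = 16 m/s².
v = v₀ + at = 0 + (16)(1.5) = 24.0 m/s
Δx = v₀t + ½at² = 0·1.5 + 0.5·16·1.5² = 18.0 m

Phase 2 (coasting upward): v₀ = 24.0 m/s, a = -9.8 m/s².
v = v₀ + at → t = (0 − 24.0) / -9.8 = 2.45 s
v² = v₀² + 2aΔx → Δx = (0² − 24.0²)/(2·-9.8) = 29.4 m

Phase 3 (free fall): v₀ = 0 m/s, a = -9.8 m/s².
Falls 47.4 m from rest: t = √(2·47.4/9.8) = 3.11 s; v = g·t = 30.5 m/s.
Impact speed = 30.5 m/s

30.5 m/s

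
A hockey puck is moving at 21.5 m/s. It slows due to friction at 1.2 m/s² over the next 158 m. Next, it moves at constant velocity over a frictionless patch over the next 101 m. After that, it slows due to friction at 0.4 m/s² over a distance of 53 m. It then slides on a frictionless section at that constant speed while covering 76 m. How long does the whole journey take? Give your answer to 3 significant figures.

40.2 s

Phase 1 (decelerating): v₀ = 21.5 m/s, a = -1.2 m/s².
v² = v₀² + 2aΔx = 21.5² + 2·-1.2·158 = 83.1 → v = 9.11 m/s
t = (v − v₀)/a = (9.11 − 21.5)/-1.2 = 10.3 s

Phase 2 (constant speed): v₀ = 9.11 m/s, a = 0 m/s².
Constant speed: t = d/v = 101/9.11 = 11.1 s

Phase 3 (decelerating): v₀ = 9.11 m/s, a = -0.4 m/s².
v² = v₀² + 2aΔx = 9.11² + 2·-0.4·53 = 40.7 → v = 6.38 m/s
t = (v − v₀)/a = (6.38 − 9.11)/-0.4 = 6.84 s

Phase 4 (constant speed): v₀ = 6.38 m/s, a = 0 m/s².
Constant speed: t = d/v = 76/6.38 = 11.9 s
Total time = 10.3 + 11.1 + 6.84 + 11.9 = 40.2 s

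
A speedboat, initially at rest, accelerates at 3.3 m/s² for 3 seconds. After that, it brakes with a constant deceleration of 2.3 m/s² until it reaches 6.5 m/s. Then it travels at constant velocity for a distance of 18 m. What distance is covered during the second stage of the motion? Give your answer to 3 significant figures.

12.1 m

Phase 1 (accelerating): v₀ = 0 m/s, a = 3.3 m/s².
v = v₀ + at = 0 + (3.3)(3) = 9.90 m/s
Δx = v₀t + ½at² = 0·3 + 0.5·3.3·3² = 14.8 m

Phase 2 (decelerating): v₀ = 9.90 m/s, a = -2.3 m/s².
v = v₀ + at → t = (6.5 − 9.90) / -2.3 = 1.48 s
v² = v₀² + 2aΔx → Δx = (6.5² − 9.90²)/(2·-2.3) = 12.1 m
Distance in phase 2 = 12.1 m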